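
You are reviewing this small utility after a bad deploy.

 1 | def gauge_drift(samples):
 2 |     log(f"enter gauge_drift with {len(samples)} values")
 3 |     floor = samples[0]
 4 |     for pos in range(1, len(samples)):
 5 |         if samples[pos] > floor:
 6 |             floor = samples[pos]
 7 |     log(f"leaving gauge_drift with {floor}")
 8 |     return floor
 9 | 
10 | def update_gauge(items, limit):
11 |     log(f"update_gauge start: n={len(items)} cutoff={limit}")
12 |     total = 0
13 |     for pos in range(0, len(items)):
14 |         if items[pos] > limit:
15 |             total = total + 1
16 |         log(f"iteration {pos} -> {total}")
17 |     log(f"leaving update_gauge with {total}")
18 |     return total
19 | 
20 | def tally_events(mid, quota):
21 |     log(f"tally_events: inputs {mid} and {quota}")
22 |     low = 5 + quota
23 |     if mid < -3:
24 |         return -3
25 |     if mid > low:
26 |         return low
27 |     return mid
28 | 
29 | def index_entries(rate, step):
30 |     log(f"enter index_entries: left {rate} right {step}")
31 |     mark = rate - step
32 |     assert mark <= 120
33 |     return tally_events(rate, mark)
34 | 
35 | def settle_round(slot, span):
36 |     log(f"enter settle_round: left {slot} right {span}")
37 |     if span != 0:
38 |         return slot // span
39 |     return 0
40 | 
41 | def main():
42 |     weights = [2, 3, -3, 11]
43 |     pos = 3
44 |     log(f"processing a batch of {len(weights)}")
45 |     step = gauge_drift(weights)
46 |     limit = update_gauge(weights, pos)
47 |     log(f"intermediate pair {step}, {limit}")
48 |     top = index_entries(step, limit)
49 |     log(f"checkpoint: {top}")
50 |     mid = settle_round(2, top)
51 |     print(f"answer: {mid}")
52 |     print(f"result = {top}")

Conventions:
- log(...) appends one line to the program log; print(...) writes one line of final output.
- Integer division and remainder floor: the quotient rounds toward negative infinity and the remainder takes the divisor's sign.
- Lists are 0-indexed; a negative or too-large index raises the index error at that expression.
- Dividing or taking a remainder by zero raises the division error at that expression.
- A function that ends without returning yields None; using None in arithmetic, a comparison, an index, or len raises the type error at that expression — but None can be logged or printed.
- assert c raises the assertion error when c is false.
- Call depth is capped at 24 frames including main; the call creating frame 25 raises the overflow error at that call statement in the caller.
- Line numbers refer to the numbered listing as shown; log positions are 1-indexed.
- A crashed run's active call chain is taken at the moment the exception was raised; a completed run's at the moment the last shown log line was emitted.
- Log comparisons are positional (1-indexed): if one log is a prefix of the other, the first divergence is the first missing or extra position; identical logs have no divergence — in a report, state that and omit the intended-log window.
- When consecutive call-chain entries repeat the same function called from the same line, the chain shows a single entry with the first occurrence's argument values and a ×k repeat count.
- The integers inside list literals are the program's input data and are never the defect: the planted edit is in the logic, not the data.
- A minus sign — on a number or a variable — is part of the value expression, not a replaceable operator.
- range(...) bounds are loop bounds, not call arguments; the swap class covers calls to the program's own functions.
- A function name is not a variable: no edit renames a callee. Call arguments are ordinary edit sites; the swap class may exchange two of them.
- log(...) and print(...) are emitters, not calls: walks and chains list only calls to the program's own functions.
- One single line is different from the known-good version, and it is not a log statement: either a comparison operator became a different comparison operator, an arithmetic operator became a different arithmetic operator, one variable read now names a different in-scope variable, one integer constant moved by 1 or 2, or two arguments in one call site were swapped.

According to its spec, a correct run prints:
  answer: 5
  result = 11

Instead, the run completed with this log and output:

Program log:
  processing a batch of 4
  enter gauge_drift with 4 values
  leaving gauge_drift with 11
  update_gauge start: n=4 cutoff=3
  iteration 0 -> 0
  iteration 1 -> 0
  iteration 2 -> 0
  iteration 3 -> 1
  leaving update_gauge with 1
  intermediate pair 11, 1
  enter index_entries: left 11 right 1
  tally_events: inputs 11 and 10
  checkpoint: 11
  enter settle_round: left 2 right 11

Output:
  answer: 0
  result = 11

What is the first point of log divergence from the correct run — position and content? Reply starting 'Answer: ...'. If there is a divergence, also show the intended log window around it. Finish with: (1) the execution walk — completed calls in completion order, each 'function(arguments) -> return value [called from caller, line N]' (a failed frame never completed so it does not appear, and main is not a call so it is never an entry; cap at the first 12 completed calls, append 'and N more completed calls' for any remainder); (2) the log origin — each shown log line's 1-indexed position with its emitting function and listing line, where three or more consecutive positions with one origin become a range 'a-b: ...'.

Answer: position 14; shown 'enter settle_round: left 2 right 11' vs intended 'enter settle_round: left 11 right 2'.
Intended log window:
  12: tally_events: inputs 11 and 10
  13: checkpoint: 11
  14: enter settle_round: left 11 right 2
Execution walk:
  gauge_drift([2, 3, -3, 11]) -> 11  [called from main, line 45]
  update_gauge([2, 3, -3, 11], 3) -> 1  [called from main, line 46]
  tally_events(11, 10) -> 11  [called from index_entries, line 33]
  index_entries(11, 1) -> 11  [called from main, line 48]
  settle_round(2, 11) -> 0  [called from main, line 50]
Log origins:
  1: logged in main at line 44
  2: logged in gauge_drift at line 2
  3: logged in gauge_drift at line 7
  4: logged in update_gauge at line 11
  5-8: logged in update_gauge at line 16
  9: logged in update_gauge at line 17
  10: logged in main at line 47
  11: logged in index_entries at line 30
  12: logged in tally_events at line 21
  13: logged in main at line 49
  14: logged in settle_round at line 36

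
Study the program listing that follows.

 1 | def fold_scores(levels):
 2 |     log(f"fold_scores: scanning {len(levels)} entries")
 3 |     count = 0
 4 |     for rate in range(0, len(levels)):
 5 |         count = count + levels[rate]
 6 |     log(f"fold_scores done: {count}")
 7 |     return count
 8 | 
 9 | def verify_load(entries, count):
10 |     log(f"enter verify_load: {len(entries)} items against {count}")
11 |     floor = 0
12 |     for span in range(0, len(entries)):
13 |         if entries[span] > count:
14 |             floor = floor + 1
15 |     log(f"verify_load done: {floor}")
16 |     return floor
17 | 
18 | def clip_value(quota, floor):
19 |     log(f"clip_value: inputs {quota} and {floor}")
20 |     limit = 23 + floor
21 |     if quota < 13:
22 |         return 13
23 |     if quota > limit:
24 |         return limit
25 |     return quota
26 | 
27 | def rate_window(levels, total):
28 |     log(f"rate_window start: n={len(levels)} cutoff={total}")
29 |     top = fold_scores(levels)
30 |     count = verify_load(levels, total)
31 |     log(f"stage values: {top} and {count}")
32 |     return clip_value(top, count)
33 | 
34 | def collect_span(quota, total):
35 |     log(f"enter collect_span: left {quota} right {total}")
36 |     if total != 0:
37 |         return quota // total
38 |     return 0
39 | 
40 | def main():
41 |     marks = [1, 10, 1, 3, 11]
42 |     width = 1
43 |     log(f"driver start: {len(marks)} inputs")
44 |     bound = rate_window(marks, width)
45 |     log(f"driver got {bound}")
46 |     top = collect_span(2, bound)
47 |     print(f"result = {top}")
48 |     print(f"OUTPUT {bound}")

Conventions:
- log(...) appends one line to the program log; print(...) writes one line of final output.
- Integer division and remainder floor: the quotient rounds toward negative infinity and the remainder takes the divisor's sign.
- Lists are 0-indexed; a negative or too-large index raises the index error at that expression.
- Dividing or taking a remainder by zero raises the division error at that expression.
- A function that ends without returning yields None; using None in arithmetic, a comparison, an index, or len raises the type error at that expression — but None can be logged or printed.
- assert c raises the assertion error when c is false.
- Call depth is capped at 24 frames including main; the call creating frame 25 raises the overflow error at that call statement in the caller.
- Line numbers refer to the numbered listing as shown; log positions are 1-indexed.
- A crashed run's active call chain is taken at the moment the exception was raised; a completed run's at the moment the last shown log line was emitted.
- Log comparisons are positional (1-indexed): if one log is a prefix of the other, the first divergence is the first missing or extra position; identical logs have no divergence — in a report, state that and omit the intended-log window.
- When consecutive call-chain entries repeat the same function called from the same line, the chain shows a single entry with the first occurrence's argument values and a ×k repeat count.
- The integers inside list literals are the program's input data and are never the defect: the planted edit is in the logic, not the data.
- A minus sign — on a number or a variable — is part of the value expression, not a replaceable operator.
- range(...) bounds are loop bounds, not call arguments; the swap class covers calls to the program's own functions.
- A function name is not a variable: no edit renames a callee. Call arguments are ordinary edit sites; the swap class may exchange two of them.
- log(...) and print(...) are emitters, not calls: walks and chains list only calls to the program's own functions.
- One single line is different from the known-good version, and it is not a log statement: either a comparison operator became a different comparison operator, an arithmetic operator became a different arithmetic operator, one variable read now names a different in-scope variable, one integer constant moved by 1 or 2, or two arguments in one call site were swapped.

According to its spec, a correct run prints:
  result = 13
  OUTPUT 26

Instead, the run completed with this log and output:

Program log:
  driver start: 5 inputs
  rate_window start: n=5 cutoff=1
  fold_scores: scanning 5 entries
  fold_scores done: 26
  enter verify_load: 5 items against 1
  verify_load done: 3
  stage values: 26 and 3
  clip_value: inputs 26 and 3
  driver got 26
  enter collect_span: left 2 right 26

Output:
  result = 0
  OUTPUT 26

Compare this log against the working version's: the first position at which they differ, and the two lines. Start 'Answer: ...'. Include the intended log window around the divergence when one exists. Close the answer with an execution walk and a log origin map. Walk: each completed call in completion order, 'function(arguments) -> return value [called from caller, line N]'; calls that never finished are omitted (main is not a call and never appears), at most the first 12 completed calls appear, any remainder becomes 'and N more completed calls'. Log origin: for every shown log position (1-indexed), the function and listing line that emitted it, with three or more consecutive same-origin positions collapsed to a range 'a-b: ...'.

Answer: position 10; shown 'enter collect_span: left 2 right 26' vs intended 'enter collect_span: left 26 right 2'.
Intended log window:
  8: clip_value: inputs 26 and 3
  9: driver got 26
  10: enter collect_span: left 26 right 2
Execution walk:
  fold_scores([1, 10, 1, 3, 11]) -> 26  [called from rate_window, line 29]
  verify_load([1, 10, 1, 3, 11], 1) -> 3  [called from rate_window, line 30]
  clip_value(26, 3) -> 26  [called from rate_window, line 32]
  rate_window([1, 10, 1, 3, 11], 1) -> 26  [called from main, line 44]
  collect_span(2, 26) -> 0  [called from main, line 46]
Log origins:
  1: emitted by main (line 43)
  2: emitted by rate_window (line 28)
  3: emitted by fold_scores (line 2)
  4: emitted by fold_scores (line 6)
  5: emitted by verify_load (line 10)
  6: emitted by verify_load (line 15)
  7: emitted by rate_window (line 31)
  8: emitted by clip_value (line 19)
  9: emitted by main (line 45)
  10: emitted by collect_span (line 35)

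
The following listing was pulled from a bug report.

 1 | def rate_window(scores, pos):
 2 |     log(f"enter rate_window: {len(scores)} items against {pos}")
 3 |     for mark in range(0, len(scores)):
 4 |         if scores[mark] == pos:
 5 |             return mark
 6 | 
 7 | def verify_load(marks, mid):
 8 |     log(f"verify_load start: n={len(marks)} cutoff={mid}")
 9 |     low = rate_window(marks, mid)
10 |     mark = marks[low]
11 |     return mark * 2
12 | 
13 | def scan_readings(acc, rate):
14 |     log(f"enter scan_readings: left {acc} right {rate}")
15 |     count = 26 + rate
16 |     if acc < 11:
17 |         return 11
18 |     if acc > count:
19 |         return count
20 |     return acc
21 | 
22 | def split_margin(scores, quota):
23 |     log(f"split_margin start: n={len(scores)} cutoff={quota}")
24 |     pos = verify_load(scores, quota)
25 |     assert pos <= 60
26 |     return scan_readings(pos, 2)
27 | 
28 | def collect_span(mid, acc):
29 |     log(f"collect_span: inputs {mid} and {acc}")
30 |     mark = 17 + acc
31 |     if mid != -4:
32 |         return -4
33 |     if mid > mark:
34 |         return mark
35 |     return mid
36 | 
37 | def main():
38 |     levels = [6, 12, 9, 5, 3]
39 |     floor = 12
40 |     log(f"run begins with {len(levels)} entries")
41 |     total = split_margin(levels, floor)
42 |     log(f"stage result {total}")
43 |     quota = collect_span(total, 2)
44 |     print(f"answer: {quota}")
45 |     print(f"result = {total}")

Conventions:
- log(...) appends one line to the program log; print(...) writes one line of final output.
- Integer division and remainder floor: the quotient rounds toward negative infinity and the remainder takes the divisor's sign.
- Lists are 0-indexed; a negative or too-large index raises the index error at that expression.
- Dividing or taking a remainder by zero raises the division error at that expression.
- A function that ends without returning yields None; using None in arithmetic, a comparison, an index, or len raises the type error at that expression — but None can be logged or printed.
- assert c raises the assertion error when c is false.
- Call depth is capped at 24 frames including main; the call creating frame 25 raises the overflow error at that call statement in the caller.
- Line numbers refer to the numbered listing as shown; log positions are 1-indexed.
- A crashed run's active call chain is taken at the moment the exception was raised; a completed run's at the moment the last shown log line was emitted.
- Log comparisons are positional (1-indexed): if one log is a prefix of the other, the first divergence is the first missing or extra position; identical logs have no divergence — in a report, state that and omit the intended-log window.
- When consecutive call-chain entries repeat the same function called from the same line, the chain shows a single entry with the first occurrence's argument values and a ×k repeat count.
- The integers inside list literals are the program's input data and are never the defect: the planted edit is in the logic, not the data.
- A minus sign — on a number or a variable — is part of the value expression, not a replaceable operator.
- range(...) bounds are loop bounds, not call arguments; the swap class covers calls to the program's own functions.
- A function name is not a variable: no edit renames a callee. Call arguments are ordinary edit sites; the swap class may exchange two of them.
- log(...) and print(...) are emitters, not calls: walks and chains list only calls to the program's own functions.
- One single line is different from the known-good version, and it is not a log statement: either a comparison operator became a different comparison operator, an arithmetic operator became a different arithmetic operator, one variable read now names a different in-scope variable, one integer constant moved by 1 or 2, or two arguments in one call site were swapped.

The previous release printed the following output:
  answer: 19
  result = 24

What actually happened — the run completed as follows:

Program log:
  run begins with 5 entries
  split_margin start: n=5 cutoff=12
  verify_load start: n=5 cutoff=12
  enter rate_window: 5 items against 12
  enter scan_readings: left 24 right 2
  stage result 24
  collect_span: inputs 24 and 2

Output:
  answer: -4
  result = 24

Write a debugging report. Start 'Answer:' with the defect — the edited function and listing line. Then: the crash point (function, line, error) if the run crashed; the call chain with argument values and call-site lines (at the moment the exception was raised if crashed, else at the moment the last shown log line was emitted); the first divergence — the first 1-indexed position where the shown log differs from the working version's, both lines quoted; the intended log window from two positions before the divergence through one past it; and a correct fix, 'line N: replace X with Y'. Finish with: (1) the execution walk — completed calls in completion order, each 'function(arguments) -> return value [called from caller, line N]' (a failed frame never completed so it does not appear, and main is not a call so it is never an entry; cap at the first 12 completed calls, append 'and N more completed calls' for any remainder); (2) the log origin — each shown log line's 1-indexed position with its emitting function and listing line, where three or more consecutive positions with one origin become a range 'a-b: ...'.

Answer: the defect is in collect_span at line 31.
Key fact: Nothing in the log betrays the bug — only the output does.
Call chain: main -> collect_span(24, 2) (called at line 43).
First divergence: none — the logs agree in full.
Execution walk:
  rate_window([6, 12, 9, 5, 3], 12) -> 1  [called from verify_load, line 9]
  verify_load([6, 12, 9, 5, 3], 12) -> 24  [called from split_margin, line 24]
  scan_readings(24, 2) -> 24  [called from split_margin, line 26]
  split_margin([6, 12, 9, 5, 3], 12) -> 24  [called from main, line 41]
  collect_span(24, 2) -> -4  [called from main, line 43]
Origin of each log line:
  1 — main, line 40
  2 — split_margin, line 23
  3 — verify_load, line 8
  4 — rate_window, line 2
  5 — scan_readings, line 14
  6 — main, line 42
  7 — collect_span, line 29
A correct fix: line 31: replace `!=` with `<`.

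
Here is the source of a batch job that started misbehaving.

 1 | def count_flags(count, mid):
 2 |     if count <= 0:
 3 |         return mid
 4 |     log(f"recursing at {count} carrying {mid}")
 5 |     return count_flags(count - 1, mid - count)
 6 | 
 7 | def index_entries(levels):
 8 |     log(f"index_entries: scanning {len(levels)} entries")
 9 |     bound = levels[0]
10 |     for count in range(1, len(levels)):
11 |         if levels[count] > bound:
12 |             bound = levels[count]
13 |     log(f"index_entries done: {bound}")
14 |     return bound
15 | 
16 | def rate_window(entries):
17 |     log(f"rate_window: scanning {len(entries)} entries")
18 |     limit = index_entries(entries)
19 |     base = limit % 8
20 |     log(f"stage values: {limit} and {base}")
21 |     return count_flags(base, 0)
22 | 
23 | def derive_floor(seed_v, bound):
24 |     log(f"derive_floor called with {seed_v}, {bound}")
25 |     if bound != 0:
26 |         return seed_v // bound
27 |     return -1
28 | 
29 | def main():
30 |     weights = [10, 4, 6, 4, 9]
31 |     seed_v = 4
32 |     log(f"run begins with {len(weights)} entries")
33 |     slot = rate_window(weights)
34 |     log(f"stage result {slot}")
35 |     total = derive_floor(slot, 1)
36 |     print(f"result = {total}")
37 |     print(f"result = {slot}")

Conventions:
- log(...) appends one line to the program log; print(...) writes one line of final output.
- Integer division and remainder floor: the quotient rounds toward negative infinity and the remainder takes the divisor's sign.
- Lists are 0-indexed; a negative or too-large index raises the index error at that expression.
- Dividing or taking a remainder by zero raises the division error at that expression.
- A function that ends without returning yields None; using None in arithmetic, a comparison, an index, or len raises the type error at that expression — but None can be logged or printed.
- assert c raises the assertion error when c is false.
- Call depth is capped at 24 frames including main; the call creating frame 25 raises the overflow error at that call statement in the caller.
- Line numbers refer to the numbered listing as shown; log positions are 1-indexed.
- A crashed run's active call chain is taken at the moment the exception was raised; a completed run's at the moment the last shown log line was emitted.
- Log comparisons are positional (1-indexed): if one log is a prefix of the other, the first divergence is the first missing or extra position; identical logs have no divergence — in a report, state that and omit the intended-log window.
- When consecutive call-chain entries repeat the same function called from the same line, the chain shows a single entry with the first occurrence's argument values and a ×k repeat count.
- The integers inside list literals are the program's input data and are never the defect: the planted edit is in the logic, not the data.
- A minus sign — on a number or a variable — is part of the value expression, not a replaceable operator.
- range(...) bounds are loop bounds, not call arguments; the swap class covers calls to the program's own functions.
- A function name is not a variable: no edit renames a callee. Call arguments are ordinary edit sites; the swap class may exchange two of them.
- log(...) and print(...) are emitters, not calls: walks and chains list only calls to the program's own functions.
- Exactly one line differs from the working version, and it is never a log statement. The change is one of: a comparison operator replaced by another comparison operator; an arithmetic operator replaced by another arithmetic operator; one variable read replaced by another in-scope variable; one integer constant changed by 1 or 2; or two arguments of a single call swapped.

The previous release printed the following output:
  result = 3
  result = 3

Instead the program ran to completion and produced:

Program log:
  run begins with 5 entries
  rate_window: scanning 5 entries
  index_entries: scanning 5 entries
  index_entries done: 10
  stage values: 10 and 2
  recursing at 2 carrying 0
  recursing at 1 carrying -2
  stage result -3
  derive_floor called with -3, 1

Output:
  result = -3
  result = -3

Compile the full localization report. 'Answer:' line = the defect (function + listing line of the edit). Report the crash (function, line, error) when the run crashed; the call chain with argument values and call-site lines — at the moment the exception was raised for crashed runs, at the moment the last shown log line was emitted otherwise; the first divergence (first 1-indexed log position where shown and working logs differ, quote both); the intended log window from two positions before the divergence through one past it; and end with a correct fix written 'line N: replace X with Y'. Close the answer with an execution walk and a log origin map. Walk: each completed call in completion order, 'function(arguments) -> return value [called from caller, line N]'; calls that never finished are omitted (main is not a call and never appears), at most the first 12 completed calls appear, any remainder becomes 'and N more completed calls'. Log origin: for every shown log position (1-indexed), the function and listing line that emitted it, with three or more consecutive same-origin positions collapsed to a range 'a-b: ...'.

Answer: the defect is in count_flags at line 5.
Core observation: The earliest visible damage is log position 7 — 'recursing at 1 carrying -2' rather than the intended 'recursing at 1 carrying 2'.
Call chain: main -> derive_floor(-3, 1) (called at line 35).
First divergence: position 7; shown 'recursing at 1 carrying -2' vs intended 'recursing at 1 carrying 2'.
Intended log window:
  5: stage values: 10 and 2
  6: recursing at 2 carrying 0
  7: recursing at 1 carrying 2
  8: stage result 3
Execution walk:
  index_entries([10, 4, 6, 4, 9]) -> 10  [called from rate_window, line 18]
  count_flags(0, -3) -> -3  [called from count_flags, line 5]
  count_flags(1, -2) -> -3  [called from count_flags, line 5]
  count_flags(2, 0) -> -3  [called from rate_window, line 21]
  rate_window([10, 4, 6, 4, 9]) -> -3  [called from main, line 33]
  derive_floor(-3, 1) -> -3  [called from main, line 35]
Log line origins:
  1: logged in main at line 32
  2: logged in rate_window at line 17
  3: logged in index_entries at line 8
  4: logged in index_entries at line 13
  5: logged in rate_window at line 20
  6: logged in count_flags at line 4
  7: logged in count_flags at line 4
  8: logged in main at line 34
  9: logged in derive_floor at line 24
A correct fix: line 5: replace `mid - count` with `mid + count`.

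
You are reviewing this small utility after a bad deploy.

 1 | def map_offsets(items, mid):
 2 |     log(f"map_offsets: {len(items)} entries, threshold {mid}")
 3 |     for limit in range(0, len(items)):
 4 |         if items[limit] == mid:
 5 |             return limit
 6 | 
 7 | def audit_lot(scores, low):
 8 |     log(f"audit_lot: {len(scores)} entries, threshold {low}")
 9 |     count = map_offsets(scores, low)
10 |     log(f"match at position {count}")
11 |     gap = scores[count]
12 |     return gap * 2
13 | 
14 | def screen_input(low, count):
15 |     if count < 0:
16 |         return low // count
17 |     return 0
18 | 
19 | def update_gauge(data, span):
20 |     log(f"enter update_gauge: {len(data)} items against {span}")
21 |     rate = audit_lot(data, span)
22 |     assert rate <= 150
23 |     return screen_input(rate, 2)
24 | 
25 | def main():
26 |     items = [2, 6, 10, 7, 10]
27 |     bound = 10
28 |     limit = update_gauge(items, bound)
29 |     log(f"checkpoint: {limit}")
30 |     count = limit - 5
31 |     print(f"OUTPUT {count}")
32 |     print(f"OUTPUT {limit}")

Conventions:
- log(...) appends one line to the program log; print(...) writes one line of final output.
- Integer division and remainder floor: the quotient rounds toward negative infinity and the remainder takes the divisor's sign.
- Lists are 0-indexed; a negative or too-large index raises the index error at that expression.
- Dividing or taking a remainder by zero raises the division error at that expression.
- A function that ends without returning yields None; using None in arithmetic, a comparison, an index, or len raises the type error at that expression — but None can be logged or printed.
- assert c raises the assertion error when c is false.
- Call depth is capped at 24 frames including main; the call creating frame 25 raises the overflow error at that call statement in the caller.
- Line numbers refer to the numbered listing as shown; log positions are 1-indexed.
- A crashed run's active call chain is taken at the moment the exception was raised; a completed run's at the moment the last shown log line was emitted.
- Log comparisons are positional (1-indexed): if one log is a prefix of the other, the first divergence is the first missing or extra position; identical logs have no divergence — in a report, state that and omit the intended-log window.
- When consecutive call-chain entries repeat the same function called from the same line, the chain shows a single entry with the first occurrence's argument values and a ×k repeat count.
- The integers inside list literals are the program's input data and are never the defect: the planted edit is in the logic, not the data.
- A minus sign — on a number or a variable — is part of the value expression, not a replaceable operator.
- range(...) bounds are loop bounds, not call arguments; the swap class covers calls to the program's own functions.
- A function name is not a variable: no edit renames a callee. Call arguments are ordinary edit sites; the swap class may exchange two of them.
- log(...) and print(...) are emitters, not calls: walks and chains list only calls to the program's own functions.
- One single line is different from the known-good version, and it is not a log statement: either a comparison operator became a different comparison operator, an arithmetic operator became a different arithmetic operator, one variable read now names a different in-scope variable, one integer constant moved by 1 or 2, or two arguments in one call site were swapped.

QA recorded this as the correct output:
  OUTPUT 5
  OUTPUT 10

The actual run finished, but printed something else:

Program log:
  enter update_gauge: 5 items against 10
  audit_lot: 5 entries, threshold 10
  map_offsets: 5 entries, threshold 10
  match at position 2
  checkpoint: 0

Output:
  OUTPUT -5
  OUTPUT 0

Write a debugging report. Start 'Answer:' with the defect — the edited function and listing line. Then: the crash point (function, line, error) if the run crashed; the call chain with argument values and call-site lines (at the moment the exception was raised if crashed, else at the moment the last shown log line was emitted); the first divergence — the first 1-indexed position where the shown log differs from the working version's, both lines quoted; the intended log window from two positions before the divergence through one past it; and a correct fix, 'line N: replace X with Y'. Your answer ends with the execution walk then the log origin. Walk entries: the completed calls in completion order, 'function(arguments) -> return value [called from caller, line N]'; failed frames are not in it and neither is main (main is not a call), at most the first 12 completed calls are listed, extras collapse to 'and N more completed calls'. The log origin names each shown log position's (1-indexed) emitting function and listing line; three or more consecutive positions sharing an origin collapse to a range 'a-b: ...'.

Answer: the defect is in screen_input at line 15.
Core observation: Position 5 is the first bad log line: 'checkpoint: 0' should read 'checkpoint: 10'.
Call chain: main.
First divergence: at position 5 the run shows 'checkpoint: 0' where the working version logs 'checkpoint: 10'.
Intended log window:
  3: map_offsets: 5 entries, threshold 10
  4: match at position 2
  5: checkpoint: 10
Execution walk:
  map_offsets([2, 6, 10, 7, 10], 10) -> 2  [called from audit_lot, line 9]
  audit_lot([2, 6, 10, 7, 10], 10) -> 20  [called from update_gauge, line 21]
  screen_input(20, 2) -> 0  [called from update_gauge, line 23]
  update_gauge([2, 6, 10, 7, 10], 10) -> 0  [called from main, line 28]
Origin of each log line:
  1 — update_gauge, line 20
  2 — audit_lot, line 8
  3 — map_offsets, line 2
  4 — audit_lot, line 10
  5 — main, line 29
A correct fix: line 15: replace `<` with `!=`.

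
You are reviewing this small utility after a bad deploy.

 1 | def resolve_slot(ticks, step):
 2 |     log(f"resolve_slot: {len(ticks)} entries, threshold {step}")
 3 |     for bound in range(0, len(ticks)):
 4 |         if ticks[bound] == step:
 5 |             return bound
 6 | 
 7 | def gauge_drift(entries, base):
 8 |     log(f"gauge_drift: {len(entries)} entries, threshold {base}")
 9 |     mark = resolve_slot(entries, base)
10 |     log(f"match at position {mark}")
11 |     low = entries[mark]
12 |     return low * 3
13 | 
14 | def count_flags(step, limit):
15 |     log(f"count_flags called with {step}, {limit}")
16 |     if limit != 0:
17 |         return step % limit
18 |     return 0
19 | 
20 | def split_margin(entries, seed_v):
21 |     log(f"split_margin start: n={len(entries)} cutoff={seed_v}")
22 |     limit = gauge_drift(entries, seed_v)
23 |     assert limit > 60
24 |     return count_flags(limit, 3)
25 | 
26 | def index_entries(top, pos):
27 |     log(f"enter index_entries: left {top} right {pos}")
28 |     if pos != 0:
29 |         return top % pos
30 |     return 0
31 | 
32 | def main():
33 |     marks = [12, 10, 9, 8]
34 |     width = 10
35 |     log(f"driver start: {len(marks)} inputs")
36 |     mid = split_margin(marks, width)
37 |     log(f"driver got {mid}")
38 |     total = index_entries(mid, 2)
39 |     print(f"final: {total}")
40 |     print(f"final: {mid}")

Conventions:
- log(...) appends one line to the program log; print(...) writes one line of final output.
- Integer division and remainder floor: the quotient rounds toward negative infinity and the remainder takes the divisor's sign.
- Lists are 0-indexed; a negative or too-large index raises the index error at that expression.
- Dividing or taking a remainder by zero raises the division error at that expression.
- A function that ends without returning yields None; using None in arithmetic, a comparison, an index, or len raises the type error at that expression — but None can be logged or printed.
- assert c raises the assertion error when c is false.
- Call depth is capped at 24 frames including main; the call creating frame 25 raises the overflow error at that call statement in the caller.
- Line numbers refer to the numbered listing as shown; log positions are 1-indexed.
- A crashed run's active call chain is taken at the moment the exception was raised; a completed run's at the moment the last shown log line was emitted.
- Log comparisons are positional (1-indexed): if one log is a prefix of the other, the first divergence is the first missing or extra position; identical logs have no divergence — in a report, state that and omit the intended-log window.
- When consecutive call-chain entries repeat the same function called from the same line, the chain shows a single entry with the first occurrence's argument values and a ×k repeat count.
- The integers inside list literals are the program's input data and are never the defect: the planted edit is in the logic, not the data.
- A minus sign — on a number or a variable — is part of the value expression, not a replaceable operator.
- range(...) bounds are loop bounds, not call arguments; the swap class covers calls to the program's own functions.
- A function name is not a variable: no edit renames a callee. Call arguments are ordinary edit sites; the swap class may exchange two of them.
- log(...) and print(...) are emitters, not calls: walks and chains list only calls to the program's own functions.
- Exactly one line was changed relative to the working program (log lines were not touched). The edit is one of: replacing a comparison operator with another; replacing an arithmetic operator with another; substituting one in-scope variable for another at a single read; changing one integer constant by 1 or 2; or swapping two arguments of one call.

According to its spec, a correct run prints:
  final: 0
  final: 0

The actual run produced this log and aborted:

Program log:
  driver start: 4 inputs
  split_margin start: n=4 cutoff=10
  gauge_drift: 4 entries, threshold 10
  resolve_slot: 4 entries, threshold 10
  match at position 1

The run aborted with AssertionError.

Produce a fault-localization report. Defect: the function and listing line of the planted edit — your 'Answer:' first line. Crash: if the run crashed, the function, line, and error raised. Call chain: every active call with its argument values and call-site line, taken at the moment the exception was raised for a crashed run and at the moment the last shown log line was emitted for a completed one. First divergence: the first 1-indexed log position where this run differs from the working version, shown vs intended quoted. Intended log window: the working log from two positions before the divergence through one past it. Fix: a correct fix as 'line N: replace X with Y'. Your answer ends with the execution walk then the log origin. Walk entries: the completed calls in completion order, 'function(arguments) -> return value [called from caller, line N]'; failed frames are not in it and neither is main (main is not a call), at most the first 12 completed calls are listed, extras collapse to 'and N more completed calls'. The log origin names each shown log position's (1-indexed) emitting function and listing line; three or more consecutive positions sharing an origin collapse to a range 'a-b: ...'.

Answer: the defect is in split_margin at line 23.
Core observation: The log ends early — 5 lines, where the working version next logs 'count_flags called with 30, 3'.
Crash: split_margin, line 23, AssertionError.
Call chain: main -> split_margin([12, 10, 9, 8], 10) (called at line 36).
First divergence: position 6; the shown log stops at 5 lines while the working version next logs 'count_flags called with 30, 3'.
Intended log window:
  4: resolve_slot: 4 entries, threshold 10
  5: match at position 1
  6: count_flags called with 30, 3
  7: driver got 0
Execution walk:
  resolve_slot([12, 10, 9, 8], 10) -> 1  [called from gauge_drift, line 9]
  gauge_drift([12, 10, 9, 8], 10) -> 30  [called from split_margin, line 22]
Log origins:
  1: emitted by main (line 35)
  2: emitted by split_margin (line 21)
  3: emitted by gauge_drift (line 8)
  4: emitted by resolve_slot (line 2)
  5: emitted by gauge_drift (line 10)
A correct fix: line 23: replace `>` with `<=`.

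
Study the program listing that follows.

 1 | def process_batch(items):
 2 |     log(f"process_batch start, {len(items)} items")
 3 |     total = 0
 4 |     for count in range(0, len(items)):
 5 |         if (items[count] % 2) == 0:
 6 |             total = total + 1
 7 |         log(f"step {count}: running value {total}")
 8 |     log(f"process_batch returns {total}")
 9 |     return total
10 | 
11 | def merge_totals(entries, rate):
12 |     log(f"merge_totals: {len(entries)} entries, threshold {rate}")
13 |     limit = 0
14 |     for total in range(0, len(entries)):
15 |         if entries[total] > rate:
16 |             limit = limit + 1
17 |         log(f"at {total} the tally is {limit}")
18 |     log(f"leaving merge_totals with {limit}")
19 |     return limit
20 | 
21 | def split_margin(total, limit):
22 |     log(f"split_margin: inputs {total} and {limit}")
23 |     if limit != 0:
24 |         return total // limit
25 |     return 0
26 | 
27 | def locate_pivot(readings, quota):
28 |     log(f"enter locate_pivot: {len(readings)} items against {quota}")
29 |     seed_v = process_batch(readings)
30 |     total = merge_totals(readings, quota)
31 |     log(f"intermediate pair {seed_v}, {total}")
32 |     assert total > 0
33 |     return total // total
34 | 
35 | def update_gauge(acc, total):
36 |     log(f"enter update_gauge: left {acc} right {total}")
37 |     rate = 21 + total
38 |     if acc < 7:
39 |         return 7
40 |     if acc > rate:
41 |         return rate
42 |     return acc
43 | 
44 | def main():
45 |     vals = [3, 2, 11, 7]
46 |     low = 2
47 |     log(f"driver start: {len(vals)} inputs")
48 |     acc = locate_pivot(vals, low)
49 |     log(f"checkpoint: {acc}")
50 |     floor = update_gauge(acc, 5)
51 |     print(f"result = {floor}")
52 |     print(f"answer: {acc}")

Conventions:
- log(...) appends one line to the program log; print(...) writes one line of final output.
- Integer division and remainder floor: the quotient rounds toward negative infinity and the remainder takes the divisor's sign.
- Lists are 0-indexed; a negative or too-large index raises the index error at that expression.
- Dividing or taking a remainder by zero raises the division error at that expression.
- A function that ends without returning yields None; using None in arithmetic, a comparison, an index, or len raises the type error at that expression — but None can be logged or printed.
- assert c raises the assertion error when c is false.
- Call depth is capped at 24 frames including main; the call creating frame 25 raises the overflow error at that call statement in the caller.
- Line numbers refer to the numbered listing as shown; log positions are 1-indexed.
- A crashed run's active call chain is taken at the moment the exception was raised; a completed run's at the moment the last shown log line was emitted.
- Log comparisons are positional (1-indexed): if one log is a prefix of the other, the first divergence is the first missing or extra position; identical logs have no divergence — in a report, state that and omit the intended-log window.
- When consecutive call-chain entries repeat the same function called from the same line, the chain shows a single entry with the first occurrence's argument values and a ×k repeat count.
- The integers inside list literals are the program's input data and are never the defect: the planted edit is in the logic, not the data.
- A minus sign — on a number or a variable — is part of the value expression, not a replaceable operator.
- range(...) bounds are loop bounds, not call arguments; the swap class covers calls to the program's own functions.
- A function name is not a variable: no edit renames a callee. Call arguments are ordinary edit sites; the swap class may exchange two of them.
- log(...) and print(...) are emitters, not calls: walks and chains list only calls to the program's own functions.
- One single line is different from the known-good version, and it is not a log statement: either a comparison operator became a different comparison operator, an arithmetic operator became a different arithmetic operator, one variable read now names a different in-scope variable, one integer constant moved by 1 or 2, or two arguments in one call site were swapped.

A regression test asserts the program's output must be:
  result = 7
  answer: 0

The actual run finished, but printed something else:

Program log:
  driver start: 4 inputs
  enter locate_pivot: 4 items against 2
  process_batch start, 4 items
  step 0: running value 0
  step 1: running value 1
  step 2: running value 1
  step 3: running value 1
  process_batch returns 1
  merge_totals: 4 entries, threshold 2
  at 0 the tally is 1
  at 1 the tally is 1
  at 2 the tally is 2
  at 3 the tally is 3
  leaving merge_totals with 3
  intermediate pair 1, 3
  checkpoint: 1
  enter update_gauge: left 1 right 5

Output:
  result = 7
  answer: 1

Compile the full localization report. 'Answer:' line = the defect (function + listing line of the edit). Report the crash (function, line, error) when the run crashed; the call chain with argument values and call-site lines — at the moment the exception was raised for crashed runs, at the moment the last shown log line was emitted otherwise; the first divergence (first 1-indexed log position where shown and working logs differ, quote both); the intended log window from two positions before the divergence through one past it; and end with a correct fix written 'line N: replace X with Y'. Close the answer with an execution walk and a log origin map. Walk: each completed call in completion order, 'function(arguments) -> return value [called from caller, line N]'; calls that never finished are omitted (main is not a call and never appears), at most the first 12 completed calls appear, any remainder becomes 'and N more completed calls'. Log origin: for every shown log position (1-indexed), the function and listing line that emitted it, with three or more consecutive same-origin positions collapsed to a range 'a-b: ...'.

Answer: the defect is in locate_pivot at line 33.
Key observation: Everything matches until log position 16, which reads 'checkpoint: 1' in place of 'checkpoint: 0'.
Call chain: main -> update_gauge(1, 5) (called at line 50).
First divergence: position 16; shown 'checkpoint: 1' vs intended 'checkpoint: 0'.
Intended log window:
  14: leaving merge_totals with 3
  15: intermediate pair 1, 3
  16: checkpoint: 0
  17: enter update_gauge: left 0 right 5
Execution walk:
  process_batch([3, 2, 11, 7]) -> 1  [called from locate_pivot, line 29]
  merge_totals([3, 2, 11, 7], 2) -> 3  [called from locate_pivot, line 30]
  locate_pivot([3, 2, 11, 7], 2) -> 1  [called from main, line 48]
  update_gauge(1, 5) -> 7  [called from main, line 50]
Log origins:
  1: from main, line 47
  2: from locate_pivot, line 28
  3: from process_batch, line 2
  4-7: from process_batch, line 7
  8: from process_batch, line 8
  9: from merge_totals, line 12
  10-13: from merge_totals, line 17
  14: from merge_totals, line 18
  15: from locate_pivot, line 31
  16: from main, line 49
  17: from update_gauge, line 36
A correct fix: line 33: replace `total // total` with `seed_v // total`.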